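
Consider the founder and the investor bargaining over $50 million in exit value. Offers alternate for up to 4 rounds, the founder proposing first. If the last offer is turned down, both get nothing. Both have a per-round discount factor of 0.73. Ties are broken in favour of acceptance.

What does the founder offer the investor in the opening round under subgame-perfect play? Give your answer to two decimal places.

Round 4 (the investor proposes): the founder will accept anything ≥ 0, so the investor offers 0 and keeps 50.
Round 3 (the founder proposes): the investor can get 50 next round, worth 0.73 × 50 = 36.5 now. The founder offers 36.5 and keeps 50 − 36.5 = 13.5.
Round 2 (the investor proposes): the founder can get 13.5 next round, worth 0.73 × 13.5 = 9.855 now; the investor offers that and keeps 40.145.
Round 1 (the founder proposes): the investor can get 40.145 next round, worth 0.73 × 40.145 = 29.30585 now; the founder offers that and keeps 20.69415.

29.31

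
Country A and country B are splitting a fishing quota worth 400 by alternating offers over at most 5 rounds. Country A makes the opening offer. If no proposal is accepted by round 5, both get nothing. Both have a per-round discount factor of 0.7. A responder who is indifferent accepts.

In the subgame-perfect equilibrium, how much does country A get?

274.84

By backward induction:
Round 5 (country A proposes): rejection yields 0 for country B; country A offers 0 and keeps 400.
Round 4 (country B proposes): country A can get 400 next round, worth 0.7 × 400 = 280 now. Country B offers 280 and keeps 400 − 280 = 120.
Round 3 (country A proposes): country B can get 120 next round, worth 0.7 × 120 = 84 now, so country A offers 84, keeping 316.
Round 2 (country B proposes): country A can get 316 next round, worth 0.7 × 316 = 221.2 now. Country B offers 221.2 and keeps 400 − 221.2 = 178.8.
Round 1 (country A proposes): country B can get 178.8 next round, worth 0.7 × 178.8 = 125.16 now; country A offers that and keeps 274.84.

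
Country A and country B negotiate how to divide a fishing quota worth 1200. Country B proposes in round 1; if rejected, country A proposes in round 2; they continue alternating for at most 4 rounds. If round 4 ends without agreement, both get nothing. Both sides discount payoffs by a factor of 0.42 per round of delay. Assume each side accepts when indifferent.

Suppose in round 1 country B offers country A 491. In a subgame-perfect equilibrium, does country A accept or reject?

Work out country A's continuation value if the offer is rejected.
Round 4 (country A proposes): rejection yields 0 for country B; country A offers 0 and keeps 1200.
Round 3 (country B proposes): country A can get 1200 next round, worth 0.42 × 1200 = 504 now; country B offers that and keeps 696.
Round 2 (country A proposes): country B can get 696 next round, worth 0.42 × 696 = 292.32 now; country A offers that and keeps 907.68.
So by rejecting in round 1, country A gets 907.68 next round, worth 0.42 × 907.68 = 381.2256 now.
Offer 491 ≥ 381.2256, so country A accepts.

Accept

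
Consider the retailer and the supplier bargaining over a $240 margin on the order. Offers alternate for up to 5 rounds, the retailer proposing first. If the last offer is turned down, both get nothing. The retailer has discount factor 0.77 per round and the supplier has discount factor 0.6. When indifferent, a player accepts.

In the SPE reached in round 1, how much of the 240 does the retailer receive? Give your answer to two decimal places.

Round 5 (the retailer proposes): the supplier will accept anything ≥ 0, so the retailer offers 0 and keeps 240.
Round 4 (the supplier proposes): the retailer can get 240 next round, worth 0.77 × 240 = 184.8 now; the supplier offers that and keeps 55.2.
Round 3 (the retailer proposes): the supplier can get 55.2 next round, worth 0.6 × 55.2 = 33.12 now; the retailer offers that and keeps 206.88.
Round 2 (the supplier proposes): the retailer can get 206.88 next round, worth 0.77 × 206.88 = 159.2976 now, so the supplier offers 159.2976, keeping 80.7024.
Round 1 (the retailer proposes): the supplier can get 80.7024 next round, worth 0.6 × 80.7024 = 48.42144 now, so the retailer offers 48.42144, keeping 191.57856.

191.58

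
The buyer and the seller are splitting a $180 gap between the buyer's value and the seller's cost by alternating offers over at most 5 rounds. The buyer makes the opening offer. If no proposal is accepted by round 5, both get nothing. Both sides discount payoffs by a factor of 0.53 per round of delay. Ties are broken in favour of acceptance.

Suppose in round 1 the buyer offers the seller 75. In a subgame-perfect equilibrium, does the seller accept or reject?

Work out the seller's continuation value if the offer is rejected.
Round 5 (the buyer proposes): rejection yields 0 for the seller; the buyer offers 0 and keeps 180.
Round 4 (the seller proposes): the buyer can get 180 next round, worth 0.53 × 180 = 95.4 now, so the seller offers 95.4, keeping 84.6.
Round 3 (the buyer proposes): the seller can get 84.6 next round, worth 0.53 × 84.6 = 44.838 now. The buyer offers 44.838 and keeps 180 − 44.838 = 135.162.
Round 2 (the seller proposes): the buyer can get 135.162 next round, worth 0.53 × 135.162 = 71.63586 now; the seller offers that and keeps 108.36414.
So by rejecting in round 1, the seller gets 108.36414 next round, worth 0.53 × 108.36414 = 57.4329942 now.
Offer 75 ≥ 57.4329942, so the seller accepts.

Accept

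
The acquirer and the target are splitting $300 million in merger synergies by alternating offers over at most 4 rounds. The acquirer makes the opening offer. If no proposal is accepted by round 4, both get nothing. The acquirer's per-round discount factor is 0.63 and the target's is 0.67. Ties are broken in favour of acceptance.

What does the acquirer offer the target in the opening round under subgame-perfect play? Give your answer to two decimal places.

159.21

Round 4 (the target proposes): the acquirer will accept anything ≥ 0, so the target offers 0 and keeps 300.
Round 3 (the acquirer proposes): the target can get 300 next round, worth 0.67 × 300 = 201 now, so the acquirer offers 201, keeping 99.
Round 2 (the target proposes): the acquirer can get 99 next round, worth 0.63 × 99 = 62.37 now. The target offers 62.37 and keeps 300 − 62.37 = 237.63.
Round 1 (the acquirer proposes): the target can get 237.63 next round, worth 0.67 × 237.63 = 159.2121 now; the acquirer offers that and keeps 140.7879.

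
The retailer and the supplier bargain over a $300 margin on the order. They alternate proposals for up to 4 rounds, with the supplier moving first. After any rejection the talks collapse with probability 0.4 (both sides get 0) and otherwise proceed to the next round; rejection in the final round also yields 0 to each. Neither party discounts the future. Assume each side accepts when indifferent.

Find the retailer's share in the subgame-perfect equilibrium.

136.8

Round 4 (the retailer proposes): rejection yields 0 for the supplier; the retailer offers 0 and keeps 300.
Round 3 (the supplier proposes): rejecting gives the retailer an expected 0.6 × 300 = 180. The supplier offers 180 and keeps 300 − 180 = 120.
Round 2 (the retailer proposes): rejecting gives the supplier an expected 0.6 × 120 = 72. The retailer offers 72 and keeps 300 − 72 = 228.
Round 1 (the supplier proposes): rejecting gives the retailer an expected 0.6 × 228 = 136.8; the supplier offers that and keeps 163.2.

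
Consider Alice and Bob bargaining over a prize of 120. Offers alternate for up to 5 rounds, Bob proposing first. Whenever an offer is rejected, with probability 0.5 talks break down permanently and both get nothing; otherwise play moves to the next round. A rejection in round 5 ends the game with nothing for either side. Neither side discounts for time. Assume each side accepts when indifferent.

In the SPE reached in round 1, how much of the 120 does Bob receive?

82.5

By backward induction:
Round 5 (Bob proposes): rejection yields 0 for Alice; Bob offers 0 and keeps 120.
Round 4 (Alice proposes): rejecting gives Bob an expected 0.5 × 120 = 60, so Alice offers 60, keeping 60.
Round 3 (Bob proposes): rejecting gives Alice an expected 0.5 × 60 = 30, so Bob offers 30, keeping 90.
Round 2 (Alice proposes): rejecting gives Bob an expected 0.5 × 90 = 45. Alice offers 45 and keeps 120 − 45 = 75.
Round 1 (Bob proposes): rejecting gives Alice an expected 0.5 × 75 = 37.5. Bob offers 37.5 and keeps 120 − 37.5 = 82.5.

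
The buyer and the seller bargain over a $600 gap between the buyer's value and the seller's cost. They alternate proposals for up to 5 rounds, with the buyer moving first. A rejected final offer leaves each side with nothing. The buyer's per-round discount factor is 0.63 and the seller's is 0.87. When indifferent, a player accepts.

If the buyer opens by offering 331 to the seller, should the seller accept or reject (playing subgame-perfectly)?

Round 5 (the buyer proposes): rejection yields 0 for the seller; the buyer offers 0 and keeps 600.
Round 4 (the seller proposes): the buyer can get 600 next round, worth 0.63 × 600 = 378 now, so the seller offers 378, keeping 222.
Round 3 (the buyer proposes): the seller can get 222 next round, worth 0.87 × 222 = 193.14 now; the buyer offers that and keeps 406.86.
Round 2 (the seller proposes): the buyer can get 406.86 next round, worth 0.63 × 406.86 = 256.3218 now, so the seller offers 256.3218, keeping 343.6782.
So by rejecting in round 1, the seller gets 343.6782 next round, worth 0.87 × 343.6782 = 299.000034 now.
Offer 331 ≥ 299.000034, so the seller accepts.

Accept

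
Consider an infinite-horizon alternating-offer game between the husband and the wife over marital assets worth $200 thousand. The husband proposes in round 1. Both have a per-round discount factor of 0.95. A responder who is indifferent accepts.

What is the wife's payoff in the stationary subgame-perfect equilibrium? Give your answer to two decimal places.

97.44

In a stationary SPE each proposer offers the other exactly their discounted continuation value.
If the husband keeps x when proposing and the wife keeps y when proposing, then x = 200 − 0.95y and y = 200 − 0.95x.
Solving: x = 200(1 − 0.95) / (1 − 0.95·0.95) = 10 / 0.0975 ≈ 102.5641.
The wife gets 200 − 102.5641 ≈ 97.4359.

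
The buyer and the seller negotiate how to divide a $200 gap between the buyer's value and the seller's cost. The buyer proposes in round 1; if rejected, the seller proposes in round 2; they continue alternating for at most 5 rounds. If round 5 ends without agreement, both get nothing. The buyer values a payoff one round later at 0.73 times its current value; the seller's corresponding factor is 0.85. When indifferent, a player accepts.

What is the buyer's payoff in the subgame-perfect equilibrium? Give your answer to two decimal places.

125.62

Solve by backward induction from round 5.
Round 5 (the buyer proposes): rejection yields 0 for the seller; the buyer offers 0 and keeps 200.
Round 4 (the seller proposes): the buyer can get 200 next round, worth 0.73 × 200 = 146 now; the seller offers that and keeps 54.
Round 3 (the buyer proposes): the seller can get 54 next round, worth 0.85 × 54 = 45.9 now, so the buyer offers 45.9, keeping 154.1.
Round 2 (the seller proposes): the buyer can get 154.1 next round, worth 0.73 × 154.1 = 112.493 now. The seller offers 112.493 and keeps 200 − 112.493 = 87.507.
Round 1 (the buyer proposes): the seller can get 87.507 next round, worth 0.85 × 87.507 = 74.38095 now, so the buyer offers 74.38095, keeping 125.61905.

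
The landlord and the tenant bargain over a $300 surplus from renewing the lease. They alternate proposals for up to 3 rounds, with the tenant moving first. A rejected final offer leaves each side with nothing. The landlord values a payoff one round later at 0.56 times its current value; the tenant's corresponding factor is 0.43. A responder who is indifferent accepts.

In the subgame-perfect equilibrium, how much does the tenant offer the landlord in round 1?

Round 3 (the tenant proposes): the landlord will accept anything ≥ 0, so the tenant offers 0 and keeps 300.
Round 2 (the landlord proposes): the tenant can get 300 next round, worth 0.43 × 300 = 129 now; the landlord offers that and keeps 171.
Round 1 (the tenant proposes): the landlord can get 171 next round, worth 0.56 × 171 = 95.76 now; the tenant offers that and keeps 204.24.

95.76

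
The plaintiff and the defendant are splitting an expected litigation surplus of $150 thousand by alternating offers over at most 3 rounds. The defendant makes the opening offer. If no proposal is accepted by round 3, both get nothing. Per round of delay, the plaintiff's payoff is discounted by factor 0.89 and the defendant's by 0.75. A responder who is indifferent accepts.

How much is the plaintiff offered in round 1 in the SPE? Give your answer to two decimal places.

Work backward from the last round.
Round 3 (the defendant proposes): the plaintiff will accept anything ≥ 0, so the defendant offers 0 and keeps 150.
Round 2 (the plaintiff proposes): the defendant can get 150 next round, worth 0.75 × 150 = 112.5 now. The plaintiff offers 112.5 and keeps 150 − 112.5 = 37.5.
Round 1 (the defendant proposes): the plaintiff can get 37.5 next round, worth 0.89 × 37.5 = 33.375 now; the defendant offers that and keeps 116.625.

33.38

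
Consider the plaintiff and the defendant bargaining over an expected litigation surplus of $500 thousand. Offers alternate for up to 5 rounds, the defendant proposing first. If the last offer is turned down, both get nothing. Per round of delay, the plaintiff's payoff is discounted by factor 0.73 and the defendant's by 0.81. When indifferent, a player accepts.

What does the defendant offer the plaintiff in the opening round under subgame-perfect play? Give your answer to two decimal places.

Round 5 (the defendant proposes): rejection yields 0 for the plaintiff; the defendant offers 0 and keeps 500.
Round 4 (the plaintiff proposes): the defendant can get 500 next round, worth 0.81 × 500 = 405 now. The plaintiff offers 405 and keeps 500 − 405 = 95.
Round 3 (the defendant proposes): the plaintiff can get 95 next round, worth 0.73 × 95 = 69.35 now. The defendant offers 69.35 and keeps 500 − 69.35 = 430.65.
Round 2 (the plaintiff proposes): the defendant can get 430.65 next round, worth 0.81 × 430.65 = 348.8265 now. The plaintiff offers 348.8265 and keeps 500 − 348.8265 = 151.1735.
Round 1 (the defendant proposes): the plaintiff can get 151.1735 next round, worth 0.73 × 151.1735 = 110.356655 now. The defendant offers 110.356655 and keeps 500 − 110.356655 = 389.643345.

110.36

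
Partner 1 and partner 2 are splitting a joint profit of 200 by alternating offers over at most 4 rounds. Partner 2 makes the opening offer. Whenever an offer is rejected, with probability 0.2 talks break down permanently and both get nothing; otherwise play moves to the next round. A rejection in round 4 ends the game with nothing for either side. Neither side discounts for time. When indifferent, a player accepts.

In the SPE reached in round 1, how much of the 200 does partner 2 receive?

Round 4 (partner 1 proposes): rejection yields 0 for partner 2; partner 1 offers 0 and keeps 200.
Round 3 (partner 2 proposes): rejecting gives partner 1 an expected 0.8 × 200 = 160; partner 2 offers that and keeps 40.
Round 2 (partner 1 proposes): rejecting gives partner 2 an expected 0.8 × 40 = 32; partner 1 offers that and keeps 168.
Round 1 (partner 2 proposes): rejecting gives partner 1 an expected 0.8 × 168 = 134.4; partner 2 offers that and keeps 65.6.

65.6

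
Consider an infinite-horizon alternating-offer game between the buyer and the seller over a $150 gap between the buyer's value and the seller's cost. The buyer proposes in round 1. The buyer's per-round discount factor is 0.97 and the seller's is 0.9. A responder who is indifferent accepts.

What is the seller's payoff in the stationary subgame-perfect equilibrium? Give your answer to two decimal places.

31.89

In a stationary SPE each proposer offers the other exactly their discounted continuation value.
If the buyer keeps x when proposing and the seller keeps y when proposing, then x = 150 − 0.9y and y = 150 − 0.97x.
Solving: x = 150(1 − 0.9) / (1 − 0.97·0.9) = 15 / 0.127 ≈ 118.1102.
The seller gets 150 − 118.1102 ≈ 31.8898.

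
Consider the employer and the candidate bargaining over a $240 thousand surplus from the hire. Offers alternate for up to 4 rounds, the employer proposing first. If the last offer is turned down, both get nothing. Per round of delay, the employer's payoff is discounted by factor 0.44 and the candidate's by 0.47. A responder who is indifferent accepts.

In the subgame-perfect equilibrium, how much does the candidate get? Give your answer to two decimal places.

86.50

Round 4 (the candidate proposes): the employer will accept anything ≥ 0, so the candidate offers 0 and keeps 240.
Round 3 (the employer proposes): the candidate can get 240 next round, worth 0.47 × 240 = 112.8 now; the employer offers that and keeps 127.2.
Round 2 (the candidate proposes): the employer can get 127.2 next round, worth 0.44 × 127.2 = 55.968 now, so the candidate offers 55.968, keeping 184.032.
Round 1 (the employer proposes): the candidate can get 184.032 next round, worth 0.47 × 184.032 = 86.49504 now; the employer offers that and keeps 153.50496.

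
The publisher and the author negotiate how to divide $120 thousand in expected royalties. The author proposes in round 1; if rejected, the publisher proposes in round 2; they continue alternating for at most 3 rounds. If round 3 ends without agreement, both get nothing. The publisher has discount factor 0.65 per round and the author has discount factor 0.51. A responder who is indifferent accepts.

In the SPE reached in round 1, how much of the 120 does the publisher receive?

Round 3 (the author proposes): rejection yields 0 for the publisher; the author offers 0 and keeps 120.
Round 2 (the publisher proposes): the author can get 120 next round, worth 0.51 × 120 = 61.2 now. The publisher offers 61.2 and keeps 120 − 61.2 = 58.8.
Round 1 (the author proposes): the publisher can get 58.8 next round, worth 0.65 × 58.8 = 38.22 now; the author offers that and keeps 81.78.

38.22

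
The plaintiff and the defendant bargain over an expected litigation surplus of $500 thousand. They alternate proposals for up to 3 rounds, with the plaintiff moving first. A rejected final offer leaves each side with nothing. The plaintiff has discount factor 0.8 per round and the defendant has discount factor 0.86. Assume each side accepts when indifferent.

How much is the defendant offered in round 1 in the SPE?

86

Round 3 (the plaintiff proposes): the defendant will accept anything ≥ 0, so the plaintiff offers 0 and keeps 500.
Round 2 (the defendant proposes): the plaintiff can get 500 next round, worth 0.8 × 500 = 400 now; the defendant offers that and keeps 100.
Round 1 (the plaintiff proposes): the defendant can get 100 next round, worth 0.86 × 100 = 86 now; the plaintiff offers that and keeps 414.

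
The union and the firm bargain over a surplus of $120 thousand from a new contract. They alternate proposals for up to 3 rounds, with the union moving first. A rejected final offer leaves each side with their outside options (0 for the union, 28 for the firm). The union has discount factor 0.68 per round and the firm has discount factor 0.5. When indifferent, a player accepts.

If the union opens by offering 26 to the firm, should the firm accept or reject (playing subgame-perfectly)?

Round 3 (the union proposes): the firm gets 28 if talks fail, so the union offers 28 and keeps 92.
Round 2 (the firm proposes): the union can get 92 next round, worth 0.68 × 92 = 62.56 now, so the firm offers 62.56, keeping 57.44.
So by rejecting in round 1, the firm gets 57.44 next round, worth 0.5 × 57.44 = 28.72 now.
Offer 26 < 28.72, so the firm rejects.

Reject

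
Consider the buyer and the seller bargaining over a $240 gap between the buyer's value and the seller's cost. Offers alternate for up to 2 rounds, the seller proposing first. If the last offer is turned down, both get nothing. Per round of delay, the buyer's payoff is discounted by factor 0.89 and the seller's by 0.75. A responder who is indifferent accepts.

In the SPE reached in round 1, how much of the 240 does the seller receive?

Round 2 (the buyer proposes): the seller will accept anything ≥ 0, so the buyer offers 0 and keeps 240.
Round 1 (the seller proposes): the buyer can get 240 next round, worth 0.89 × 240 = 213.6 now. The seller offers 213.6 and keeps 240 − 213.6 = 26.4.

26.4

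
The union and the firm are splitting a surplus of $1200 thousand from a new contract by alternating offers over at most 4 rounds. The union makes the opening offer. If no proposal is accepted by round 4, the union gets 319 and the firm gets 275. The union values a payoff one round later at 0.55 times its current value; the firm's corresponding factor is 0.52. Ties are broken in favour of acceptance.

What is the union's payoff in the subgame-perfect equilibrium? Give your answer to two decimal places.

788.18

Round 4 (the firm proposes): the union gets 319 if talks fail, so the firm offers 319 and keeps 881.
Round 3 (the union proposes): the firm can get 881 next round, worth 0.52 × 881 = 458.12 now, so the union offers 458.12, keeping 741.88.
Round 2 (the firm proposes): the union can get 741.88 next round, worth 0.55 × 741.88 = 408.034 now. The firm offers 408.034 and keeps 1200 − 408.034 = 791.966.
Round 1 (the union proposes): the firm can get 791.966 next round, worth 0.52 × 791.966 = 411.82232 now, so the union offers 411.82232, keeping 788.17768.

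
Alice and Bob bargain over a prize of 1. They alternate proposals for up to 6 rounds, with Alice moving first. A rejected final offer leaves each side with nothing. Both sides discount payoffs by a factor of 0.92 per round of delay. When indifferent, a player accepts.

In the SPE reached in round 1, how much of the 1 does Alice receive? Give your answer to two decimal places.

0.21

Round 6 (Bob proposes): Alice will accept anything ≥ 0, so Bob offers 0 and keeps 1.
Round 5 (Alice proposes): Bob can get 1 next round, worth 0.92 × 1 = 0.92 now, so Alice offers 0.92, keeping 0.08.
Round 4 (Bob proposes): Alice can get 0.08 next round, worth 0.92 × 0.08 = 0.0736 now. Bob offers 0.0736 and keeps 1 − 0.0736 = 0.9264.
Round 3 (Alice proposes): Bob can get 0.9264 next round, worth 0.92 × 0.9264 = 0.852288 now, so Alice offers 0.852288, keeping 0.147712.
Round 2 (Bob proposes): Alice can get 0.147712 next round, worth 0.92 × 0.147712 = 0.13589504 now, so Bob offers 0.13589504, keeping 0.86410496.
Round 1 (Alice proposes): Bob can get 0.86410496 next round, worth 0.92 × 0.86410496 = 0.7949765632 now. Alice offers 0.7949765632 and keeps 1 − 0.7949765632 = 0.2050234368.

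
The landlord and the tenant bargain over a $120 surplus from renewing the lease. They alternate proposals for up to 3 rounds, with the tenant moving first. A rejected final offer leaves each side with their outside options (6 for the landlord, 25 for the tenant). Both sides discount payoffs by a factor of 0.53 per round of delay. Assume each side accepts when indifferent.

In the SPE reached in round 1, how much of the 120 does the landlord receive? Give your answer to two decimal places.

Round 3 (the tenant proposes): the landlord gets 6 if talks fail, so the tenant offers 6 and keeps 114.
Round 2 (the landlord proposes): the tenant can get 114 next round, worth 0.53 × 114 = 60.42 now. The landlord offers 60.42 and keeps 120 − 60.42 = 59.58.
Round 1 (the tenant proposes): the landlord can get 59.58 next round, worth 0.53 × 59.58 = 31.5774 now; the tenant offers that and keeps 88.4226.

31.58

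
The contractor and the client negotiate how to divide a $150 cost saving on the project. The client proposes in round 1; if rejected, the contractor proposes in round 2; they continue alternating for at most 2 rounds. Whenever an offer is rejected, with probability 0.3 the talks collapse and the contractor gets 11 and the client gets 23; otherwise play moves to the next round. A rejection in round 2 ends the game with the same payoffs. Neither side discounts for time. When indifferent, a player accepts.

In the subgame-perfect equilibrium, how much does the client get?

57.8

Round 2 (the contractor proposes): the client gets 23 if talks fail, so the contractor offers 23 and keeps 127.
Round 1 (the client proposes): rejecting gives the contractor an expected 0.7 × 127 + 0.3 × 11 = 92.2. The client offers 92.2 and keeps 150 − 92.2 = 57.8.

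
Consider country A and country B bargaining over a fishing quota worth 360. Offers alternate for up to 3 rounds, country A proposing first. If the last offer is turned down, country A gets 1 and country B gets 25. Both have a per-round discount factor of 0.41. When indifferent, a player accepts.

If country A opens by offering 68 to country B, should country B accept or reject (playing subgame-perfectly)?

Reject

Round 3 (country A proposes): country B gets 25 if talks fail, so country A offers 25 and keeps 335.
Round 2 (country B proposes): country A can get 335 next round, worth 0.41 × 335 = 137.35 now. Country B offers 137.35 and keeps 360 − 137.35 = 222.65.
So by rejecting in round 1, country B gets 222.65 next round, worth 0.41 × 222.65 = 91.2865 now.
Offer 68 < 91.2865, so country B rejects.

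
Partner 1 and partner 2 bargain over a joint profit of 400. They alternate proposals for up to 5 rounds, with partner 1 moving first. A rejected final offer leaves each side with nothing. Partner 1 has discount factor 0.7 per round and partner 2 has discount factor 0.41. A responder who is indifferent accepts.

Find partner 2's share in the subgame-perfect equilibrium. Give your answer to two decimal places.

Round 5 (partner 1 proposes): partner 2 will accept anything ≥ 0, so partner 1 offers 0 and keeps 400.
Round 4 (partner 2 proposes): partner 1 can get 400 next round, worth 0.7 × 400 = 280 now, so partner 2 offers 280, keeping 120.
Round 3 (partner 1 proposes): partner 2 can get 120 next round, worth 0.41 × 120 = 49.2 now, so partner 1 offers 49.2, keeping 350.8.
Round 2 (partner 2 proposes): partner 1 can get 350.8 next round, worth 0.7 × 350.8 = 245.56 now; partner 2 offers that and keeps 154.44.
Round 1 (partner 1 proposes): partner 2 can get 154.44 next round, worth 0.41 × 154.44 = 63.3204 now. Partner 1 offers 63.3204 and keeps 400 − 63.3204 = 336.6796.

63.32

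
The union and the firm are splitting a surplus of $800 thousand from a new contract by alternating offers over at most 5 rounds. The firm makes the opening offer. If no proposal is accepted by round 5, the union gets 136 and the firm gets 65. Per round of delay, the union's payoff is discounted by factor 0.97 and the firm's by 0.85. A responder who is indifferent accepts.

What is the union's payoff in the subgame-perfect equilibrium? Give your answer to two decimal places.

By backward induction:
Round 5 (the firm proposes): the union gets 136 if talks fail, so the firm offers 136 and keeps 664.
Round 4 (the union proposes): the firm can get 664 next round, worth 0.85 × 664 = 564.4 now. The union offers 564.4 and keeps 800 − 564.4 = 235.6.
Round 3 (the firm proposes): the union can get 235.6 next round, worth 0.97 × 235.6 = 228.532 now; the firm offers that and keeps 571.468.
Round 2 (the union proposes): the firm can get 571.468 next round, worth 0.85 × 571.468 = 485.7478 now, so the union offers 485.7478, keeping 314.2522.
Round 1 (the firm proposes): the union can get 314.2522 next round, worth 0.97 × 314.2522 = 304.824634 now. The firm offers 304.824634 and keeps 800 − 304.824634 = 495.175366.

304.82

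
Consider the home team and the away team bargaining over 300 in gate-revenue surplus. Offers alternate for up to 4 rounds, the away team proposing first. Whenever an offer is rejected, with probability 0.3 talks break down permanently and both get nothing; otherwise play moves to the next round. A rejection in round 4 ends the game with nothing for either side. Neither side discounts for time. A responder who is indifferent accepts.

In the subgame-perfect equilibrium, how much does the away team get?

134.1

Round 4 (the home team proposes): the away team will accept anything ≥ 0, so the home team offers 0 and keeps 300.
Round 3 (the away team proposes): rejecting gives the home team an expected 0.7 × 300 = 210. The away team offers 210 and keeps 300 − 210 = 90.
Round 2 (the home team proposes): rejecting gives the away team an expected 0.7 × 90 = 63, so the home team offers 63, keeping 237.
Round 1 (the away team proposes): rejecting gives the home team an expected 0.7 × 237 = 165.9; the away team offers that and keeps 134.1.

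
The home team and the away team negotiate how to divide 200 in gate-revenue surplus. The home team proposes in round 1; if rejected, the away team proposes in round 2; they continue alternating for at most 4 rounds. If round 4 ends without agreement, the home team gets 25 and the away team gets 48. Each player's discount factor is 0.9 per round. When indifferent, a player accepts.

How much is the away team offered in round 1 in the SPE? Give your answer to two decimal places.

Round 4 (the away team proposes): the home team gets 25 if talks fail, so the away team offers 25 and keeps 175.
Round 3 (the home team proposes): the away team can get 175 next round, worth 0.9 × 175 = 157.5 now; the home team offers that and keeps 42.5.
Round 2 (the away team proposes): the home team can get 42.5 next round, worth 0.9 × 42.5 = 38.25 now. The away team offers 38.25 and keeps 200 − 38.25 = 161.75.
Round 1 (the home team proposes): the away team can get 161.75 next round, worth 0.9 × 161.75 = 145.575 now; the home team offers that and keeps 54.425.

145.58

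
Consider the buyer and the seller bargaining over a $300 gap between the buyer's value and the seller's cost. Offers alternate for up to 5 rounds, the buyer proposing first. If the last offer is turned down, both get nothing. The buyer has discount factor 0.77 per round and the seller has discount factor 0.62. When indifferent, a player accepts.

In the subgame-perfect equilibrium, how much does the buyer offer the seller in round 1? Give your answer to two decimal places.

63.20

Round 5 (the buyer proposes): rejection yields 0 for the seller; the buyer offers 0 and keeps 300.
Round 4 (the seller proposes): the buyer can get 300 next round, worth 0.77 × 300 = 231 now, so the seller offers 231, keeping 69.
Round 3 (the buyer proposes): the seller can get 69 next round, worth 0.62 × 69 = 42.78 now, so the buyer offers 42.78, keeping 257.22.
Round 2 (the seller proposes): the buyer can get 257.22 next round, worth 0.77 × 257.22 = 198.0594 now; the seller offers that and keeps 101.9406.
Round 1 (the buyer proposes): the seller can get 101.9406 next round, worth 0.62 × 101.9406 = 63.203172 now; the buyer offers that and keeps 236.796828.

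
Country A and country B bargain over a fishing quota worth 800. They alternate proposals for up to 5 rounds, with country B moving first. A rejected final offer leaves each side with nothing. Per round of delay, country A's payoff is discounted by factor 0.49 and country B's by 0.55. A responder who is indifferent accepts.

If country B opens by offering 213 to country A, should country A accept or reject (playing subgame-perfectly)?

Work out country A's continuation value if the offer is rejected.
Round 5 (country B proposes): country A will accept anything ≥ 0, so country B offers 0 and keeps 800.
Round 4 (country A proposes): country B can get 800 next round, worth 0.55 × 800 = 440 now; country A offers that and keeps 360.
Round 3 (country B proposes): country A can get 360 next round, worth 0.49 × 360 = 176.4 now; country B offers that and keeps 623.6.
Round 2 (country A proposes): country B can get 623.6 next round, worth 0.55 × 623.6 = 342.98 now; country A offers that and keeps 457.02.
So by rejecting in round 1, country A gets 457.02 next round, worth 0.49 × 457.02 = 223.9398 now.
Offer 213 < 223.9398, so country A rejects.

Reject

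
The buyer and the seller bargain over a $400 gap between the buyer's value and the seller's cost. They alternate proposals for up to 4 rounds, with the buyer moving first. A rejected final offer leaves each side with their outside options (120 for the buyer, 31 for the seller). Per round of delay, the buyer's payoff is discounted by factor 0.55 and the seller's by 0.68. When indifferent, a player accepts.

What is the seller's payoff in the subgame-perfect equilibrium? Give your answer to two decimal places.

193.61

Solve by backward induction from round 4.
Round 4 (the seller proposes): the buyer gets 120 if talks fail, so the seller offers 120 and keeps 280.
Round 3 (the buyer proposes): the seller can get 280 next round, worth 0.68 × 280 = 190.4 now; the buyer offers that and keeps 209.6.
Round 2 (the seller proposes): the buyer can get 209.6 next round, worth 0.55 × 209.6 = 115.28 now, so the seller offers 115.28, keeping 284.72.
Round 1 (the buyer proposes): the seller can get 284.72 next round, worth 0.68 × 284.72 = 193.6096 now. The buyer offers 193.6096 and keeps 400 − 193.6096 = 206.3904.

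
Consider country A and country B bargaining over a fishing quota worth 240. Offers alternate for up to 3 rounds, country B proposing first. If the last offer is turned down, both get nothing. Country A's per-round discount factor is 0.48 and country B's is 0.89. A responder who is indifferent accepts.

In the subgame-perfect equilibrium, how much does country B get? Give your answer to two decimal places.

227.33

By backward induction:
Round 3 (country B proposes): rejection yields 0 for country A; country B offers 0 and keeps 240.
Round 2 (country A proposes): country B can get 240 next round, worth 0.89 × 240 = 213.6 now. Country A offers 213.6 and keeps 240 − 213.6 = 26.4.
Round 1 (country B proposes): country A can get 26.4 next round, worth 0.48 × 26.4 = 12.672 now; country B offers that and keeps 227.328.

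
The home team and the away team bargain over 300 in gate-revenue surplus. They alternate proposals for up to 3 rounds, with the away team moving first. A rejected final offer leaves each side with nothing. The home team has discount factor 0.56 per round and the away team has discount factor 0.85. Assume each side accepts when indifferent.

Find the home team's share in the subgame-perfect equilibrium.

25.2

Round 3 (the away team proposes): rejection yields 0 for the home team; the away team offers 0 and keeps 300.
Round 2 (the home team proposes): the away team can get 300 next round, worth 0.85 × 300 = 255 now. The home team offers 255 and keeps 300 − 255 = 45.
Round 1 (the away team proposes): the home team can get 45 next round, worth 0.56 × 45 = 25.2 now, so the away team offers 25.2, keeping 274.8.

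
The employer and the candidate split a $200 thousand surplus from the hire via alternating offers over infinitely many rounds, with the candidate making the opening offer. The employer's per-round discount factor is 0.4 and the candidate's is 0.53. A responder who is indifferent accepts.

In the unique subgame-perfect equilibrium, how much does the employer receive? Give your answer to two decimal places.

In a stationary SPE each proposer offers the other exactly their discounted continuation value.
If the candidate keeps x when proposing and the employer keeps y when proposing, then x = 200 − 0.4y and y = 200 − 0.53x.
Solving: x = 200(1 − 0.4) / (1 − 0.53·0.4) = 120 / 0.788 ≈ 152.2843.
The employer gets 200 − 152.2843 ≈ 47.7157.

47.72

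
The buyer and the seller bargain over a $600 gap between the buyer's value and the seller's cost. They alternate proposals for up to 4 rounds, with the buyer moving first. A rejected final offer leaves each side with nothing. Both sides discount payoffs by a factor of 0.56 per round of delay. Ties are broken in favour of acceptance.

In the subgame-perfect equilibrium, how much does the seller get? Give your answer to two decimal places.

253.21

Round 4 (the seller proposes): the buyer will accept anything ≥ 0, so the seller offers 0 and keeps 600.
Round 3 (the buyer proposes): the seller can get 600 next round, worth 0.56 × 600 = 336 now, so the buyer offers 336, keeping 264.
Round 2 (the seller proposes): the buyer can get 264 next round, worth 0.56 × 264 = 147.84 now; the seller offers that and keeps 452.16.
Round 1 (the buyer proposes): the seller can get 452.16 next round, worth 0.56 × 452.16 = 253.2096 now; the buyer offers that and keeps 346.7904.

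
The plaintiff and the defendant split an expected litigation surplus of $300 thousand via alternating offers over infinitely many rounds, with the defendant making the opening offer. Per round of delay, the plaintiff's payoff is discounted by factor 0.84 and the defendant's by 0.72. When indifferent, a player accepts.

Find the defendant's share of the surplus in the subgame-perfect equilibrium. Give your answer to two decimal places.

Let x be the defendant's share when the defendant proposes and y be the plaintiff's share when the plaintiff proposes.
The plaintiff accepts iff offered ≥ 0.84·y, so x = 300 − 0.84y. Symmetrically y = 300 − 0.72x.
Substituting: x = 300 − 0.84(300 − 0.72x), giving x(1 − 0.72·0.84) = 300(1 − 0.84).
So x = 300 × 0.16 / 0.3952 ≈ 121.4575, and the plaintiff receives 300 − x ≈ 178.5425.

121.46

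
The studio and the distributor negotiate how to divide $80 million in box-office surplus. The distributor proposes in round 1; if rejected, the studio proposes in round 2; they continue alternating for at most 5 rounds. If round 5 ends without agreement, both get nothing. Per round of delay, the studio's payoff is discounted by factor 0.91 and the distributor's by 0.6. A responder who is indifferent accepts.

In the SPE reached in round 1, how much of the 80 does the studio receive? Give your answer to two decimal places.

45.02

Solve by backward induction from round 5.
Round 5 (the distributor proposes): the studio will accept anything ≥ 0, so the distributor offers 0 and keeps 80.
Round 4 (the studio proposes): the distributor can get 80 next round, worth 0.6 × 80 = 48 now; the studio offers that and keeps 32.
Round 3 (the distributor proposes): the studio can get 32 next round, worth 0.91 × 32 = 29.12 now, so the distributor offers 29.12, keeping 50.88.
Round 2 (the studio proposes): the distributor can get 50.88 next round, worth 0.6 × 50.88 = 30.528 now; the studio offers that and keeps 49.472.
Round 1 (the distributor proposes): the studio can get 49.472 next round, worth 0.91 × 49.472 = 45.01952 now; the distributor offers that and keeps 34.98048.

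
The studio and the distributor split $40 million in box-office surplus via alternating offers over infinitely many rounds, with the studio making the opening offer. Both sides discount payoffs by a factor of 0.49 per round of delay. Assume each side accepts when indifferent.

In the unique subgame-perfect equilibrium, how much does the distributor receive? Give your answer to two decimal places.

In a stationary SPE each proposer offers the other exactly their discounted continuation value.
If the studio keeps x when proposing and the distributor keeps y when proposing, then x = 40 − 0.49y and y = 40 − 0.49x.
Solving: x = 40(1 − 0.49) / (1 − 0.49·0.49) = 20.4 / 0.7599 ≈ 26.8456.
The distributor gets 40 − 26.8456 ≈ 13.1544.

13.15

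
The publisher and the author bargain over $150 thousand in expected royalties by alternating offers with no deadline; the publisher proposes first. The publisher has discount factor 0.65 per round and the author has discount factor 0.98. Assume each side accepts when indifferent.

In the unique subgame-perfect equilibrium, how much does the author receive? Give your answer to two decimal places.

141.74

In a stationary SPE each proposer offers the other exactly their discounted continuation value.
If the publisher keeps x when proposing and the author keeps y when proposing, then x = 150 − 0.98y and y = 150 − 0.65x.
Solving: x = 150(1 − 0.98) / (1 − 0.65·0.98) = 3 / 0.363 ≈ 8.2645.
The author gets 150 − 8.2645 ≈ 141.7355.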